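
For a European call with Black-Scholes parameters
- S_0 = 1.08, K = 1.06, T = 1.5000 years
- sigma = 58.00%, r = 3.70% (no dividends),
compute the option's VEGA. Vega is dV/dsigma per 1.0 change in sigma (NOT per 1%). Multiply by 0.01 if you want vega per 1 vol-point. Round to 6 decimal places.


d1 = 0.4596201902; d2 = -0.2507318352
phi(d1) = 0.3589529732; exp(-qT) = 1.0000000000; exp(-rT) = 0.9460120237
Vega = S * exp(-qT) * phi(d1) * sqrt(T) = 1.0800 * 1.0000000000 * 0.3589529732 * 1.2247448714 = 0.474796

Answer: Vega = 0.474796


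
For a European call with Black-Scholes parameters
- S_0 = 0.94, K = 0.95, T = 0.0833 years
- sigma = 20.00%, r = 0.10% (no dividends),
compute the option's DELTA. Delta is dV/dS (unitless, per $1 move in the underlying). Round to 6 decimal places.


d1 = -0.1530193523; d2 = -0.2107428310
phi(d1) = 0.3942989132; exp(-qT) = 1.0000000000; exp(-rT) = 0.9999167035
N(d1) = 0.4391915071
Delta = exp(-qT) * N(d1) = 1.0000000000 * 0.4391915071 = 0.439192

Answer: Delta = 0.439192


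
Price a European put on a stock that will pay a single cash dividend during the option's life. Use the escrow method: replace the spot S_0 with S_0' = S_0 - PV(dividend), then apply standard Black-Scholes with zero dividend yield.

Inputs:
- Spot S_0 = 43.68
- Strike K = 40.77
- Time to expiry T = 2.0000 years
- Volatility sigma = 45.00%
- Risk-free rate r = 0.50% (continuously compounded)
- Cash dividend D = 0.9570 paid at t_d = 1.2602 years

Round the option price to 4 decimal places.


PV(D) = D * exp(-r * t_d) = 0.9570 * 0.99371881 = 0.95098890
S_0' = S_0 - PV(D) = 43.6800 - 0.95098890 = 42.72901110
d1 = (ln(S_0'/K) + (r + sigma^2/2)*T) / (sigma*sqrt(T)) = 0.40765741
d2 = d1 - sigma*sqrt(T) = -0.22873869
exp(-rT) = 0.99004983
N(-d1) = 0.34176260; N(-d2) = 0.59046399
P = K * exp(-rT) * N(-d2) - S_0' * N(-d1) = 40.7700 * 0.99004983 * 0.59046399 - 42.72901110 * 0.34176260 = 9.2305

Answer: Price = 9.2305


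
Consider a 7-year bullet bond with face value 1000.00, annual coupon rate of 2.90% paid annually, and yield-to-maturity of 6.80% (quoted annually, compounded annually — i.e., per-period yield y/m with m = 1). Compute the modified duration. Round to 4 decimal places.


Answer: Modified duration = 5.9445

Derivation:
Coupon per period c = face * coupon_rate / m = 29.000000
Periods per year m = 1; per-period yield y/m = 0.068000
Number of cashflows N = 7
Cashflows (t years, CF_t, discount factor 1/(1+y/m)^(m*t), PV):
  t = 1.0000: CF_t = 29.000000, DF = 0.936330, PV = 27.153558
  t = 2.0000: CF_t = 29.000000, DF = 0.876713, PV = 25.424680
  t = 3.0000: CF_t = 29.000000, DF = 0.820892, PV = 23.805880
  t = 4.0000: CF_t = 29.000000, DF = 0.768626, PV = 22.290150
  t = 5.0000: CF_t = 29.000000, DF = 0.719687, PV = 20.870927
  t = 6.0000: CF_t = 29.000000, DF = 0.673864, PV = 19.542066
  t = 7.0000: CF_t = 1029.000000, DF = 0.630959, PV = 649.256948
Price P = sum_t PV_t = 788.344209
First compute Macaulay numerator sum_t t * PV_t:
  t * PV_t at t = 1.0000: 27.153558
  t * PV_t at t = 2.0000: 50.849360
  t * PV_t at t = 3.0000: 71.417640
  t * PV_t at t = 4.0000: 89.160599
  t * PV_t at t = 5.0000: 104.354634
  t * PV_t at t = 6.0000: 117.252398
  t * PV_t at t = 7.0000: 4544.798636
Macaulay duration D = 5004.986824 / 788.344209 = 6.348733
Modified duration = D / (1 + y/m) = 6.348733 / (1 + 0.068000) = 5.944506


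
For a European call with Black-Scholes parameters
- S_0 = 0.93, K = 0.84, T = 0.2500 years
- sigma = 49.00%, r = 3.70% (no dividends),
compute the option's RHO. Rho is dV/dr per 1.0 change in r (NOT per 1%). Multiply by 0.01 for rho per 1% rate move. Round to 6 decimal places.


d1 = 0.5756946707; d2 = 0.3306946707
phi(d1) = 0.3380198322; exp(-qT) = 1.0000000000; exp(-rT) = 0.9907926496
N(d2) = 0.6295624359
Rho = K*T*exp(-rT)*N(d2) = 0.8400 * 0.2500 * 0.9907926496 * 0.6295624359 = 0.130991

Answer: Rho = 0.130991


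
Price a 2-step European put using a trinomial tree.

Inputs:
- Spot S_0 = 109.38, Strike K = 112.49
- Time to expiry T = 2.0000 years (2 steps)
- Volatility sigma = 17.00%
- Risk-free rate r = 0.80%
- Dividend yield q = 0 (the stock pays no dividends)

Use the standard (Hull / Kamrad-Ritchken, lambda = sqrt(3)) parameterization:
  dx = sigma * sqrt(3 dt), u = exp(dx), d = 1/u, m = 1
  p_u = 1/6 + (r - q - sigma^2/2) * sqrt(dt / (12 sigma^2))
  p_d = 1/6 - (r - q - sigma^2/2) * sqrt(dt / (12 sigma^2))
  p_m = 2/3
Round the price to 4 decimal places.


dt = T/N = 1.000000; dx = sigma*sqrt(3*dt) = 0.294449
u = exp(dx) = 1.342386; d = 1/u = 0.744942
p_u = 0.155714, p_m = 0.666667, p_d = 0.177619
Discount per step: exp(-r*dt) = 0.992032
Stock lattice S(k, j) with j the centered position index:
  k=0: S(0,+0) = 109.3800
  k=1: S(1,-1) = 81.4818; S(1,+0) = 109.3800; S(1,+1) = 146.8302
  k=2: S(2,-2) = 60.6992; S(2,-1) = 81.4818; S(2,+0) = 109.3800; S(2,+1) = 146.8302; S(2,+2) = 197.1028
Terminal payoffs V(N, j) = max(K - S_T, 0):
  V(2,-2) = 51.790784; V(2,-1) = 31.008221; V(2,+0) = 3.110000; V(2,+1) = 0.000000; V(2,+2) = 0.000000
Backward induction: V(k, j) = exp(-r*dt) * [p_u * V(k+1, j+1) + p_m * V(k+1, j) + p_d * V(k+1, j-1)]
  V(1,-1) = exp(-r*dt) * [p_u*3.110000 + p_m*31.008221 + p_d*51.790784] = 30.113588
  V(1,+0) = exp(-r*dt) * [p_u*0.000000 + p_m*3.110000 + p_d*31.008221] = 7.520587
  V(1,+1) = exp(-r*dt) * [p_u*0.000000 + p_m*0.000000 + p_d*3.110000] = 0.547995
  V(0,+0) = exp(-r*dt) * [p_u*0.547995 + p_m*7.520587 + p_d*30.113588] = 10.364562

Answer: Price = V(0,0) = 10.3646


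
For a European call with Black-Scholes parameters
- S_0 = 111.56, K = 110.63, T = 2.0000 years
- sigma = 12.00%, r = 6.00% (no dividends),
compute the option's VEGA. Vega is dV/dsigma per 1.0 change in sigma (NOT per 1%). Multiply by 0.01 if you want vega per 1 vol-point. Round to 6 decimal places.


Answer: Vega = 44.181895

Derivation:
d1 = 0.8412877335; d2 = 0.6715821060
phi(d1) = 0.2800404958; exp(-qT) = 1.0000000000; exp(-rT) = 0.8869204367
Vega = S * exp(-qT) * phi(d1) * sqrt(T) = 111.5600 * 1.0000000000 * 0.2800404958 * 1.4142135624 = 44.181895


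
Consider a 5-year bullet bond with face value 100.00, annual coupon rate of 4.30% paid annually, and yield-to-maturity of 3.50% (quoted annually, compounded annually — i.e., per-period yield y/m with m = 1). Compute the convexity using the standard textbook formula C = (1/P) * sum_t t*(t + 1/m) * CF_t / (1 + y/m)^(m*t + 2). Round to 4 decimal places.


Answer: Convexity = 25.1227

Derivation:
Coupon per period c = face * coupon_rate / m = 4.300000
Periods per year m = 1; per-period yield y/m = 0.035000
Number of cashflows N = 5
Cashflows (t years, CF_t, discount factor 1/(1+y/m)^(m*t), PV):
  t = 1.0000: CF_t = 4.300000, DF = 0.966184, PV = 4.154589
  t = 2.0000: CF_t = 4.300000, DF = 0.933511, PV = 4.014096
  t = 3.0000: CF_t = 4.300000, DF = 0.901943, PV = 3.878354
  t = 4.0000: CF_t = 4.300000, DF = 0.871442, PV = 3.747202
  t = 5.0000: CF_t = 104.300000, DF = 0.841973, PV = 87.817801
Price P = sum_t PV_t = 103.612042
Convexity numerator sum_t t*(t + 1/m) * CF_t / (1+y/m)^(m*t + 2):
  t = 1.0000: term = 7.756707
  t = 2.0000: term = 22.483209
  t = 3.0000: term = 43.445815
  t = 4.0000: term = 69.961055
  t = 5.0000: term = 2459.365716
Convexity = (1/P) * sum = 2603.012504 / 103.612042 = 25.122683


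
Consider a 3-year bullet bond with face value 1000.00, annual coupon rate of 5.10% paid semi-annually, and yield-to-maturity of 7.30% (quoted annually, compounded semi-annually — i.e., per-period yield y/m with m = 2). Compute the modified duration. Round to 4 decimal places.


Answer: Modified duration = 2.7140

Derivation:
Coupon per period c = face * coupon_rate / m = 25.500000
Periods per year m = 2; per-period yield y/m = 0.036500
Number of cashflows N = 6
Cashflows (t years, CF_t, discount factor 1/(1+y/m)^(m*t), PV):
  t = 0.5000: CF_t = 25.500000, DF = 0.964785, PV = 24.602026
  t = 1.0000: CF_t = 25.500000, DF = 0.930811, PV = 23.735674
  t = 1.5000: CF_t = 25.500000, DF = 0.898033, PV = 22.899830
  t = 2.0000: CF_t = 25.500000, DF = 0.866409, PV = 22.093420
  t = 2.5000: CF_t = 25.500000, DF = 0.835898, PV = 21.315408
  t = 3.0000: CF_t = 1025.500000, DF = 0.806462, PV = 827.027263
Price P = sum_t PV_t = 941.673621
First compute Macaulay numerator sum_t t * PV_t:
  t * PV_t at t = 0.5000: 12.301013
  t * PV_t at t = 1.0000: 23.735674
  t * PV_t at t = 1.5000: 34.349745
  t * PV_t at t = 2.0000: 44.186841
  t * PV_t at t = 2.5000: 53.288520
  t * PV_t at t = 3.0000: 2481.081788
Macaulay duration D = 2648.943580 / 941.673621 = 2.813017
Modified duration = D / (1 + y/m) = 2.813017 / (1 + 0.036500) = 2.713957


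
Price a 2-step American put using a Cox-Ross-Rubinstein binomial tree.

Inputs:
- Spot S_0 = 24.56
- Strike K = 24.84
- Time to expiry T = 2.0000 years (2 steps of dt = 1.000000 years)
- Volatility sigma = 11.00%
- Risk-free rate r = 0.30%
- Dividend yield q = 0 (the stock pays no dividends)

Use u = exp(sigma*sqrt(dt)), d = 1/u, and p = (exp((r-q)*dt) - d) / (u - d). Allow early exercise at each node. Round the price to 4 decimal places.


Answer: Price = V(0,0) = 1.5236

Derivation:
dt = T/N = 1.000000
u = exp(sigma*sqrt(dt)) = 1.116278; d = 1/u = 0.895834
p = (exp((r-q)*dt) - d) / (u - d) = 0.486157
Discount per step: exp(-r*dt) = 0.997004
Stock lattice S(k, i) with i counting down-moves:
  k=0: S(0,0) = 24.5600
  k=1: S(1,0) = 27.4158; S(1,1) = 22.0017
  k=2: S(2,0) = 30.6036; S(2,1) = 24.5600; S(2,2) = 19.7099
Terminal payoffs V(N, i) = max(K - S_T, 0):
  V(2,0) = 0.000000; V(2,1) = 0.280000; V(2,2) = 5.130138
Backward induction: V(k, i) = exp(-r*dt) * [p * V(k+1, i) + (1-p) * V(k+1, i+1)]; then take max(V_cont, immediate exercise) for American.
  V(1,0) = exp(-r*dt) * [p*0.000000 + (1-p)*0.280000] = 0.143445; exercise = 0.000000; V(1,0) = max -> 0.143445
  V(1,1) = exp(-r*dt) * [p*0.280000 + (1-p)*5.130138] = 2.763905; exercise = 2.838314; V(1,1) = max -> 2.838314
  V(0,0) = exp(-r*dt) * [p*0.143445 + (1-p)*2.838314] = 1.523607; exercise = 0.280000; V(0,0) = max -> 1.523607


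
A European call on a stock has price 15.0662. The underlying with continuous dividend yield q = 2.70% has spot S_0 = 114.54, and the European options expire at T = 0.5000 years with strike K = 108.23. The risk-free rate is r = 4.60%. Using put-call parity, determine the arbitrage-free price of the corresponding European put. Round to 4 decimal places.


Answer: Put price = 7.8312

Derivation:
Put-call parity: C - P = S_0 * exp(-qT) - K * exp(-rT).
S_0 * exp(-qT) = 114.5400 * 0.98659072 = 113.00410065
K * exp(-rT) = 108.2300 * 0.97726248 = 105.76911862
P = C - S*exp(-qT) + K*exp(-rT)
P = 15.0662 - 113.00410065 + 105.76911862 = 7.8312


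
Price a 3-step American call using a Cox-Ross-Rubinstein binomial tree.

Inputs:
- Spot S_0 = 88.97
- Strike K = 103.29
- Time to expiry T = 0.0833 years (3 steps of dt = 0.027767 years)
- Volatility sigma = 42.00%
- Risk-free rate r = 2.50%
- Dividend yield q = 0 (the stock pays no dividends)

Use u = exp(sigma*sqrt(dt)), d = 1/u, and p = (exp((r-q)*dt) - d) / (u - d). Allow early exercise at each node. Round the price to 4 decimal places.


Answer: Price = V(0,0) = 0.7474

Derivation:
dt = T/N = 0.027767
u = exp(sigma*sqrt(dt)) = 1.072493; d = 1/u = 0.932407
p = (exp((r-q)*dt) - d) / (u - d) = 0.487468
Discount per step: exp(-r*dt) = 0.999306
Stock lattice S(k, i) with i counting down-moves:
  k=0: S(0,0) = 88.9700
  k=1: S(1,0) = 95.4197; S(1,1) = 82.9562
  k=2: S(2,0) = 102.3370; S(2,1) = 88.9700; S(2,2) = 77.3490
  k=3: S(3,0) = 109.7557; S(3,1) = 95.4197; S(3,2) = 82.9562; S(3,3) = 72.1207
Terminal payoffs V(N, i) = max(S_T - K, 0):
  V(3,0) = 6.465727; V(3,1) = 0.000000; V(3,2) = 0.000000; V(3,3) = 0.000000
Backward induction: V(k, i) = exp(-r*dt) * [p * V(k+1, i) + (1-p) * V(k+1, i+1)]; then take max(V_cont, immediate exercise) for American.
  V(2,0) = exp(-r*dt) * [p*6.465727 + (1-p)*0.000000] = 3.149645; exercise = 0.000000; V(2,0) = max -> 3.149645
  V(2,1) = exp(-r*dt) * [p*0.000000 + (1-p)*0.000000] = 0.000000; exercise = 0.000000; V(2,1) = max -> 0.000000
  V(2,2) = exp(-r*dt) * [p*0.000000 + (1-p)*0.000000] = 0.000000; exercise = 0.000000; V(2,2) = max -> 0.000000
  V(1,0) = exp(-r*dt) * [p*3.149645 + (1-p)*0.000000] = 1.534285; exercise = 0.000000; V(1,0) = max -> 1.534285
  V(1,1) = exp(-r*dt) * [p*0.000000 + (1-p)*0.000000] = 0.000000; exercise = 0.000000; V(1,1) = max -> 0.000000
  V(0,0) = exp(-r*dt) * [p*1.534285 + (1-p)*0.000000] = 0.747395; exercise = 0.000000; V(0,0) = max -> 0.747395


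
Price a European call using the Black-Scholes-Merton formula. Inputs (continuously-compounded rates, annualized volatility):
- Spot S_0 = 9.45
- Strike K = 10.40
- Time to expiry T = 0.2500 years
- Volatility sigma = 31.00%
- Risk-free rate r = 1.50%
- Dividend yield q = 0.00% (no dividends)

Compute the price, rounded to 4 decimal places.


Answer: Price = 0.2609

Derivation:
d1 = (ln(S/K) + (r - q + 0.5*sigma^2) * T) / (sigma * sqrt(T)) = -0.51631332
d2 = d1 - sigma * sqrt(T) = -0.67131332
exp(-rT) = 0.99625702; exp(-qT) = 1.00000000
C = S_0 * exp(-qT) * N(d1) - K * exp(-rT) * N(d2)
N(d1) = 0.30281780; N(d2) = 0.25101048
C = 9.4500 * 1.00000000 * 0.30281780 - 10.4000 * 0.99625702 * 0.25101048 = 0.2609


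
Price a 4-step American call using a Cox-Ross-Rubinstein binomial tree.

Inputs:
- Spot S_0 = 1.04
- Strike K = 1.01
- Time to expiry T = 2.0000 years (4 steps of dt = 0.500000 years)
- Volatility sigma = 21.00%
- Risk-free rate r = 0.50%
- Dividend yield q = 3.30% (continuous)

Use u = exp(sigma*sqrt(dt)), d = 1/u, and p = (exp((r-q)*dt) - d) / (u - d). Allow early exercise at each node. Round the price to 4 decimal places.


Answer: Price = V(0,0) = 0.1119

Derivation:
dt = T/N = 0.500000
u = exp(sigma*sqrt(dt)) = 1.160084; d = 1/u = 0.862007
p = (exp((r-q)*dt) - d) / (u - d) = 0.416305
Discount per step: exp(-r*dt) = 0.997503
Stock lattice S(k, i) with i counting down-moves:
  k=0: S(0,0) = 1.0400
  k=1: S(1,0) = 1.2065; S(1,1) = 0.8965
  k=2: S(2,0) = 1.3996; S(2,1) = 1.0400; S(2,2) = 0.7728
  k=3: S(3,0) = 1.6237; S(3,1) = 1.2065; S(3,2) = 0.8965; S(3,3) = 0.6661
  k=4: S(4,0) = 1.8836; S(4,1) = 1.3996; S(4,2) = 1.0400; S(4,3) = 0.7728; S(4,4) = 0.5742
Terminal payoffs V(N, i) = max(S_T - K, 0):
  V(4,0) = 0.873610; V(4,1) = 0.389627; V(4,2) = 0.030000; V(4,3) = 0.000000; V(4,4) = 0.000000
Backward induction: V(k, i) = exp(-r*dt) * [p * V(k+1, i) + (1-p) * V(k+1, i+1)]; then take max(V_cont, immediate exercise) for American.
  V(3,0) = exp(-r*dt) * [p*0.873610 + (1-p)*0.389627] = 0.589635; exercise = 0.613685; V(3,0) = max -> 0.613685
  V(3,1) = exp(-r*dt) * [p*0.389627 + (1-p)*0.030000] = 0.179266; exercise = 0.196487; V(3,1) = max -> 0.196487
  V(3,2) = exp(-r*dt) * [p*0.030000 + (1-p)*0.000000] = 0.012458; exercise = 0.000000; V(3,2) = max -> 0.012458
  V(3,3) = exp(-r*dt) * [p*0.000000 + (1-p)*0.000000] = 0.000000; exercise = 0.000000; V(3,3) = max -> 0.000000
  V(2,0) = exp(-r*dt) * [p*0.613685 + (1-p)*0.196487] = 0.369244; exercise = 0.389627; V(2,0) = max -> 0.389627
  V(2,1) = exp(-r*dt) * [p*0.196487 + (1-p)*0.012458] = 0.088848; exercise = 0.030000; V(2,1) = max -> 0.088848
  V(2,2) = exp(-r*dt) * [p*0.012458 + (1-p)*0.000000] = 0.005173; exercise = 0.000000; V(2,2) = max -> 0.005173
  V(1,0) = exp(-r*dt) * [p*0.389627 + (1-p)*0.088848] = 0.213529; exercise = 0.196487; V(1,0) = max -> 0.213529
  V(1,1) = exp(-r*dt) * [p*0.088848 + (1-p)*0.005173] = 0.039908; exercise = 0.000000; V(1,1) = max -> 0.039908
  V(0,0) = exp(-r*dt) * [p*0.213529 + (1-p)*0.039908] = 0.111907; exercise = 0.030000; V(0,0) = max -> 0.111907


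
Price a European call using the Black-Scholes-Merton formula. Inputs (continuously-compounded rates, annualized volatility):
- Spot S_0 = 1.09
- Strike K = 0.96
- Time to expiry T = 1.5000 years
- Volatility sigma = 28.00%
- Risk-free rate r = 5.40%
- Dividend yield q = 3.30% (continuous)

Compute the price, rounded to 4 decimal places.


Answer: Price = 0.2205

Derivation:
d1 = (ln(S/K) + (r - q + 0.5*sigma^2) * T) / (sigma * sqrt(T)) = 0.63365877
d2 = d1 - sigma * sqrt(T) = 0.29073020
exp(-rT) = 0.92219369; exp(-qT) = 0.95170516
C = S_0 * exp(-qT) * N(d1) - K * exp(-rT) * N(d2)
N(d1) = 0.73684823; N(d2) = 0.61437116
C = 1.0900 * 0.95170516 * 0.73684823 - 0.9600 * 0.92219369 * 0.61437116 = 0.2205


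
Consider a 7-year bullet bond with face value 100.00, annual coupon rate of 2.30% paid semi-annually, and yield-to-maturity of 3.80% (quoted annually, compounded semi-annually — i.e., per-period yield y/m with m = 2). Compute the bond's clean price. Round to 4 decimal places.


Coupon per period c = face * coupon_rate / m = 1.150000
Periods per year m = 2; per-period yield y/m = 0.019000
Number of cashflows N = 14
Cashflows (t years, CF_t, discount factor 1/(1+y/m)^(m*t), PV):
  t = 0.5000: CF_t = 1.150000, DF = 0.981354, PV = 1.128557
  t = 1.0000: CF_t = 1.150000, DF = 0.963056, PV = 1.107515
  t = 1.5000: CF_t = 1.150000, DF = 0.945099, PV = 1.086864
  t = 2.0000: CF_t = 1.150000, DF = 0.927477, PV = 1.066599
  t = 2.5000: CF_t = 1.150000, DF = 0.910184, PV = 1.046711
  t = 3.0000: CF_t = 1.150000, DF = 0.893213, PV = 1.027195
  t = 3.5000: CF_t = 1.150000, DF = 0.876558, PV = 1.008042
  t = 4.0000: CF_t = 1.150000, DF = 0.860214, PV = 0.989246
  t = 4.5000: CF_t = 1.150000, DF = 0.844175, PV = 0.970801
  t = 5.0000: CF_t = 1.150000, DF = 0.828434, PV = 0.952700
  t = 5.5000: CF_t = 1.150000, DF = 0.812988, PV = 0.934936
  t = 6.0000: CF_t = 1.150000, DF = 0.797829, PV = 0.917503
  t = 6.5000: CF_t = 1.150000, DF = 0.782953, PV = 0.900396
  t = 7.0000: CF_t = 101.150000, DF = 0.768354, PV = 77.719019
Price P = sum_t PV_t = 90.856084

Answer: Price = 90.8561


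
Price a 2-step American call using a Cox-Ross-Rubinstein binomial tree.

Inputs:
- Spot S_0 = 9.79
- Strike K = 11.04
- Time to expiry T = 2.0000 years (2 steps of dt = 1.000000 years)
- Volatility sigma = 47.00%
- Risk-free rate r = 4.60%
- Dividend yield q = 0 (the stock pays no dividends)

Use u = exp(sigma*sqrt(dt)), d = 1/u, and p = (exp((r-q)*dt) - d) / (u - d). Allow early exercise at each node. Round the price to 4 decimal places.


dt = T/N = 1.000000
u = exp(sigma*sqrt(dt)) = 1.599994; d = 1/u = 0.625002
p = (exp((r-q)*dt) - d) / (u - d) = 0.432898
Discount per step: exp(-r*dt) = 0.955042
Stock lattice S(k, i) with i counting down-moves:
  k=0: S(0,0) = 9.7900
  k=1: S(1,0) = 15.6639; S(1,1) = 6.1188
  k=2: S(2,0) = 25.0622; S(2,1) = 9.7900; S(2,2) = 3.8242
Terminal payoffs V(N, i) = max(S_T - K, 0):
  V(2,0) = 14.022218; V(2,1) = 0.000000; V(2,2) = 0.000000
Backward induction: V(k, i) = exp(-r*dt) * [p * V(k+1, i) + (1-p) * V(k+1, i+1)]; then take max(V_cont, immediate exercise) for American.
  V(1,0) = exp(-r*dt) * [p*14.022218 + (1-p)*0.000000] = 5.797288; exercise = 4.623943; V(1,0) = max -> 5.797288
  V(1,1) = exp(-r*dt) * [p*0.000000 + (1-p)*0.000000] = 0.000000; exercise = 0.000000; V(1,1) = max -> 0.000000
  V(0,0) = exp(-r*dt) * [p*5.797288 + (1-p)*0.000000] = 2.396806; exercise = 0.000000; V(0,0) = max -> 2.396806

Answer: Price = V(0,0) = 2.3968


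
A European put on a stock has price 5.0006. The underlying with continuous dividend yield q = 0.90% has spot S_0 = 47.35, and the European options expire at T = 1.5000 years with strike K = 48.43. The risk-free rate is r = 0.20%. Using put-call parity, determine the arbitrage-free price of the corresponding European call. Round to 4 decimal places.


Put-call parity: C - P = S_0 * exp(-qT) - K * exp(-rT).
S_0 * exp(-qT) = 47.3500 * 0.98659072 = 46.71507042
K * exp(-rT) = 48.4300 * 0.99700450 = 48.28492772
C = P + S*exp(-qT) - K*exp(-rT)
C = 5.0006 + 46.71507042 - 48.28492772 = 3.4307

Answer: Call price = 3.4307


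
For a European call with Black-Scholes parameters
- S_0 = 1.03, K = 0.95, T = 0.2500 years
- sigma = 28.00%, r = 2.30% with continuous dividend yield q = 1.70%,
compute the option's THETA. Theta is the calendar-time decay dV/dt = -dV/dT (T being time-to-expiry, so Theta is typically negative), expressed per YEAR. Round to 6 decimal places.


d1 = 0.6582292616; d2 = 0.5182292616
phi(d1) = 0.3212385088; exp(-qT) = 0.9957590185; exp(-rT) = 0.9942664996
Theta = -S*exp(-qT)*phi(d1)*sigma/(2*sqrt(T)) - r*K*exp(-rT)*N(d2) + q*S*exp(-qT)*N(d1)
N(d1) = 0.7448045876; N(d2) = 0.6978508395; sqrt(T) = 0.5000000000
Term 1 = -1.0300 * 0.9957590185 * 0.3212385088 * 0.2800 / (2 * 0.5000000000) = -0.0922522794
Term 2 = -0.0230 * 0.9500 * 0.9942664996 * 0.6978508395 = -0.0151606162
Term 3 = 0.0170 * 1.0300 * 0.9957590185 * 0.7448045876 = 0.0129862194
Theta = -0.0922522794 + (-0.0151606162) + (0.0129862194) = -0.094427

Answer: Theta = -0.094427


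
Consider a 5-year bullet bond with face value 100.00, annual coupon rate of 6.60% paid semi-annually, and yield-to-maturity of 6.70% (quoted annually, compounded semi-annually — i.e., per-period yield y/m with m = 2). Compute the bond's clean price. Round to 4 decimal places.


Answer: Price = 99.5810

Derivation:
Coupon per period c = face * coupon_rate / m = 3.300000
Periods per year m = 2; per-period yield y/m = 0.033500
Number of cashflows N = 10
Cashflows (t years, CF_t, discount factor 1/(1+y/m)^(m*t), PV):
  t = 0.5000: CF_t = 3.300000, DF = 0.967586, PV = 3.193033
  t = 1.0000: CF_t = 3.300000, DF = 0.936222, PV = 3.089534
  t = 1.5000: CF_t = 3.300000, DF = 0.905876, PV = 2.989389
  t = 2.0000: CF_t = 3.300000, DF = 0.876512, PV = 2.892491
  t = 2.5000: CF_t = 3.300000, DF = 0.848101, PV = 2.798733
  t = 3.0000: CF_t = 3.300000, DF = 0.820611, PV = 2.708015
  t = 3.5000: CF_t = 3.300000, DF = 0.794011, PV = 2.620237
  t = 4.0000: CF_t = 3.300000, DF = 0.768274, PV = 2.535304
  t = 4.5000: CF_t = 3.300000, DF = 0.743371, PV = 2.453125
  t = 5.0000: CF_t = 103.300000, DF = 0.719275, PV = 74.301146
Price P = sum_t PV_t = 99.581008


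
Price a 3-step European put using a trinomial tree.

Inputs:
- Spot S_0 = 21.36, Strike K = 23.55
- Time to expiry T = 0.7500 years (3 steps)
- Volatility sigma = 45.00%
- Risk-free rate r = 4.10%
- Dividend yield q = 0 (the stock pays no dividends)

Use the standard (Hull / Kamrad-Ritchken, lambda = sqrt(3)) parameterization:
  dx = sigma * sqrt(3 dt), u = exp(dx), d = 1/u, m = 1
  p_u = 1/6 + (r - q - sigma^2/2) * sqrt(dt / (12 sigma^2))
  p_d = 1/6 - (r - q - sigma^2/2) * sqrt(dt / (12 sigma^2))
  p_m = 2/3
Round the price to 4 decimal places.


Answer: Price = V(0,0) = 4.2094

Derivation:
dt = T/N = 0.250000; dx = sigma*sqrt(3*dt) = 0.389711
u = exp(dx) = 1.476555; d = 1/u = 0.677252
p_u = 0.147341, p_m = 0.666667, p_d = 0.185992
Discount per step: exp(-r*dt) = 0.989802
Stock lattice S(k, j) with j the centered position index:
  k=0: S(0,+0) = 21.3600
  k=1: S(1,-1) = 14.4661; S(1,+0) = 21.3600; S(1,+1) = 31.5392
  k=2: S(2,-2) = 9.7972; S(2,-1) = 14.4661; S(2,+0) = 21.3600; S(2,+1) = 31.5392; S(2,+2) = 46.5694
  k=3: S(3,-3) = 6.6352; S(3,-2) = 9.7972; S(3,-1) = 14.4661; S(3,+0) = 21.3600; S(3,+1) = 31.5392; S(3,+2) = 46.5694; S(3,+3) = 68.7622
Terminal payoffs V(N, j) = max(K - S_T, 0):
  V(3,-3) = 16.914821; V(3,-2) = 13.752795; V(3,-1) = 9.083891; V(3,+0) = 2.190000; V(3,+1) = 0.000000; V(3,+2) = 0.000000; V(3,+3) = 0.000000
Backward induction: V(k, j) = exp(-r*dt) * [p_u * V(k+1, j+1) + p_m * V(k+1, j) + p_d * V(k+1, j-1)]
  V(2,-2) = exp(-r*dt) * [p_u*9.083891 + p_m*13.752795 + p_d*16.914821] = 13.513755
  V(2,-1) = exp(-r*dt) * [p_u*2.190000 + p_m*9.083891 + p_d*13.752795] = 8.845382
  V(2,+0) = exp(-r*dt) * [p_u*0.000000 + p_m*2.190000 + p_d*9.083891] = 3.117412
  V(2,+1) = exp(-r*dt) * [p_u*0.000000 + p_m*0.000000 + p_d*2.190000] = 0.403168
  V(2,+2) = exp(-r*dt) * [p_u*0.000000 + p_m*0.000000 + p_d*0.000000] = 0.000000
  V(1,-1) = exp(-r*dt) * [p_u*3.117412 + p_m*8.845382 + p_d*13.513755] = 8.779244
  V(1,+0) = exp(-r*dt) * [p_u*0.403168 + p_m*3.117412 + p_d*8.845382] = 3.744271
  V(1,+1) = exp(-r*dt) * [p_u*0.000000 + p_m*0.403168 + p_d*3.117412] = 0.839939
  V(0,+0) = exp(-r*dt) * [p_u*0.839939 + p_m*3.744271 + p_d*8.779244] = 4.209438


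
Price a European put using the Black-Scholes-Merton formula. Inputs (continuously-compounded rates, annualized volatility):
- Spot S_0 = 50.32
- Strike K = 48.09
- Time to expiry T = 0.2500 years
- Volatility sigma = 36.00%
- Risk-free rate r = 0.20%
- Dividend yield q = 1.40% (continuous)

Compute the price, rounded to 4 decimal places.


Answer: Price = 2.5790

Derivation:
d1 = (ln(S/K) + (r - q + 0.5*sigma^2) * T) / (sigma * sqrt(T)) = 0.32515754
d2 = d1 - sigma * sqrt(T) = 0.14515754
exp(-rT) = 0.99950012; exp(-qT) = 0.99650612
P = K * exp(-rT) * N(-d2) - S_0 * exp(-qT) * N(-d1)
N(-d1) = 0.37253092; N(-d2) = 0.44229324
P = 48.0900 * 0.99950012 * 0.44229324 - 50.3200 * 0.99650612 * 0.37253092 = 2.5790


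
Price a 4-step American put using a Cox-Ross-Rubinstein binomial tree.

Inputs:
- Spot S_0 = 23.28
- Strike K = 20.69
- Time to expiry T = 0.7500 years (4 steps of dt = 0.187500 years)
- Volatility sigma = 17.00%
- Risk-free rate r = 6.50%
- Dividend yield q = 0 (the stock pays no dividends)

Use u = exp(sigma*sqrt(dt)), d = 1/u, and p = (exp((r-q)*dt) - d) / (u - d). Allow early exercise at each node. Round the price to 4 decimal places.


dt = T/N = 0.187500
u = exp(sigma*sqrt(dt)) = 1.076389; d = 1/u = 0.929032
p = (exp((r-q)*dt) - d) / (u - d) = 0.564818
Discount per step: exp(-r*dt) = 0.987886
Stock lattice S(k, i) with i counting down-moves:
  k=0: S(0,0) = 23.2800
  k=1: S(1,0) = 25.0583; S(1,1) = 21.6279
  k=2: S(2,0) = 26.9725; S(2,1) = 23.2800; S(2,2) = 20.0930
  k=3: S(3,0) = 29.0329; S(3,1) = 25.0583; S(3,2) = 21.6279; S(3,3) = 18.6670
  k=4: S(4,0) = 31.2507; S(4,1) = 26.9725; S(4,2) = 23.2800; S(4,3) = 20.0930; S(4,4) = 17.3423
Terminal payoffs V(N, i) = max(K - S_T, 0):
  V(4,0) = 0.000000; V(4,1) = 0.000000; V(4,2) = 0.000000; V(4,3) = 0.597024; V(4,4) = 3.347745
Backward induction: V(k, i) = exp(-r*dt) * [p * V(k+1, i) + (1-p) * V(k+1, i+1)]; then take max(V_cont, immediate exercise) for American.
  V(3,0) = exp(-r*dt) * [p*0.000000 + (1-p)*0.000000] = 0.000000; exercise = 0.000000; V(3,0) = max -> 0.000000
  V(3,1) = exp(-r*dt) * [p*0.000000 + (1-p)*0.000000] = 0.000000; exercise = 0.000000; V(3,1) = max -> 0.000000
  V(3,2) = exp(-r*dt) * [p*0.000000 + (1-p)*0.597024] = 0.256667; exercise = 0.000000; V(3,2) = max -> 0.256667
  V(3,3) = exp(-r*dt) * [p*0.597024 + (1-p)*3.347745] = 1.772354; exercise = 2.022983; V(3,3) = max -> 2.022983
  V(2,0) = exp(-r*dt) * [p*0.000000 + (1-p)*0.000000] = 0.000000; exercise = 0.000000; V(2,0) = max -> 0.000000
  V(2,1) = exp(-r*dt) * [p*0.000000 + (1-p)*0.256667] = 0.110344; exercise = 0.000000; V(2,1) = max -> 0.110344
  V(2,2) = exp(-r*dt) * [p*0.256667 + (1-p)*2.022983] = 1.012915; exercise = 0.597024; V(2,2) = max -> 1.012915
  V(1,0) = exp(-r*dt) * [p*0.000000 + (1-p)*0.110344] = 0.047438; exercise = 0.000000; V(1,0) = max -> 0.047438
  V(1,1) = exp(-r*dt) * [p*0.110344 + (1-p)*1.012915] = 0.497031; exercise = 0.000000; V(1,1) = max -> 0.497031
  V(0,0) = exp(-r*dt) * [p*0.047438 + (1-p)*0.497031] = 0.240148; exercise = 0.000000; V(0,0) = max -> 0.240148

Answer: Price = V(0,0) = 0.2401


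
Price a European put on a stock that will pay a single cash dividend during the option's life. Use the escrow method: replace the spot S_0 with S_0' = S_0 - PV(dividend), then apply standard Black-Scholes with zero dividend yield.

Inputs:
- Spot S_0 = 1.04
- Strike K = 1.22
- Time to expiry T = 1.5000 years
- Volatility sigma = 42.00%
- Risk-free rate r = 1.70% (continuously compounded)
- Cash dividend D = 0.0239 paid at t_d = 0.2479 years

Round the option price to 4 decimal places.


Answer: Price = 0.3205

Derivation:
PV(D) = D * exp(-r * t_d) = 0.0239 * 0.99579457 = 0.02379949
S_0' = S_0 - PV(D) = 1.0400 - 0.02379949 = 1.01620051
d1 = (ln(S_0'/K) + (r + sigma^2/2)*T) / (sigma*sqrt(T)) = -0.04856245
d2 = d1 - sigma*sqrt(T) = -0.56295530
exp(-rT) = 0.97482238
N(-d1) = 0.51936600; N(-d2) = 0.71326734
P = K * exp(-rT) * N(-d2) - S_0' * N(-d1) = 1.2200 * 0.97482238 * 0.71326734 - 1.01620051 * 0.51936600 = 0.3205


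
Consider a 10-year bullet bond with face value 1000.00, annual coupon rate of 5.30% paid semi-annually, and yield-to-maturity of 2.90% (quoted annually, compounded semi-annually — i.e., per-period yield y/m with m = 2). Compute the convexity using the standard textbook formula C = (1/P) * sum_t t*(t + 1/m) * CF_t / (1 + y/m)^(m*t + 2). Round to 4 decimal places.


Coupon per period c = face * coupon_rate / m = 26.500000
Periods per year m = 2; per-period yield y/m = 0.014500
Number of cashflows N = 20
Cashflows (t years, CF_t, discount factor 1/(1+y/m)^(m*t), PV):
  t = 0.5000: CF_t = 26.500000, DF = 0.985707, PV = 26.121242
  t = 1.0000: CF_t = 26.500000, DF = 0.971619, PV = 25.747897
  t = 1.5000: CF_t = 26.500000, DF = 0.957732, PV = 25.379889
  t = 2.0000: CF_t = 26.500000, DF = 0.944043, PV = 25.017141
  t = 2.5000: CF_t = 26.500000, DF = 0.930550, PV = 24.659577
  t = 3.0000: CF_t = 26.500000, DF = 0.917250, PV = 24.307123
  t = 3.5000: CF_t = 26.500000, DF = 0.904140, PV = 23.959708
  t = 4.0000: CF_t = 26.500000, DF = 0.891217, PV = 23.617257
  t = 4.5000: CF_t = 26.500000, DF = 0.878479, PV = 23.279702
  t = 5.0000: CF_t = 26.500000, DF = 0.865923, PV = 22.946971
  t = 5.5000: CF_t = 26.500000, DF = 0.853547, PV = 22.618995
  t = 6.0000: CF_t = 26.500000, DF = 0.841347, PV = 22.295707
  t = 6.5000: CF_t = 26.500000, DF = 0.829322, PV = 21.977040
  t = 7.0000: CF_t = 26.500000, DF = 0.817469, PV = 21.662928
  t = 7.5000: CF_t = 26.500000, DF = 0.805785, PV = 21.353305
  t = 8.0000: CF_t = 26.500000, DF = 0.794268, PV = 21.048107
  t = 8.5000: CF_t = 26.500000, DF = 0.782916, PV = 20.747272
  t = 9.0000: CF_t = 26.500000, DF = 0.771726, PV = 20.450736
  t = 9.5000: CF_t = 26.500000, DF = 0.760696, PV = 20.158439
  t = 10.0000: CF_t = 1026.500000, DF = 0.749823, PV = 769.693690
Price P = sum_t PV_t = 1207.042728
Convexity numerator sum_t t*(t + 1/m) * CF_t / (1+y/m)^(m*t + 2):
  t = 0.5000: term = 12.689945
  t = 1.0000: term = 37.525711
  t = 1.5000: term = 73.978730
  t = 2.0000: term = 121.535617
  t = 2.5000: term = 179.697807
  t = 3.0000: term = 247.981203
  t = 3.5000: term = 325.915824
  t = 4.0000: term = 413.045472
  t = 4.5000: term = 508.927393
  t = 5.0000: term = 613.131955
  t = 5.5000: term = 725.242333
  t = 6.0000: term = 844.854189
  t = 6.5000: term = 971.575378
  t = 7.0000: term = 1105.025641
  t = 7.5000: term = 1244.836320
  t = 8.0000: term = 1390.650070
  t = 8.5000: term = 1542.120580
  t = 9.0000: term = 1698.912303
  t = 9.5000: term = 1860.700184
  t = 10.0000: term = 78524.128061
Convexity = (1/P) * sum = 92442.474713 / 1207.042728 = 76.585917

Answer: Convexity = 76.5859


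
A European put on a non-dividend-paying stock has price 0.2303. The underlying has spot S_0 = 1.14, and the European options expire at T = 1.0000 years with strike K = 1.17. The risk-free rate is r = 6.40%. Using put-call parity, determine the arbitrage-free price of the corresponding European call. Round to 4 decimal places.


Answer: Call price = 0.2728

Derivation:
Put-call parity: C - P = S_0 * exp(-qT) - K * exp(-rT).
S_0 * exp(-qT) = 1.1400 * 1.00000000 = 1.14000000
K * exp(-rT) = 1.1700 * 0.93800500 = 1.09746585
C = P + S*exp(-qT) - K*exp(-rT)
C = 0.2303 + 1.14000000 - 1.09746585 = 0.2728


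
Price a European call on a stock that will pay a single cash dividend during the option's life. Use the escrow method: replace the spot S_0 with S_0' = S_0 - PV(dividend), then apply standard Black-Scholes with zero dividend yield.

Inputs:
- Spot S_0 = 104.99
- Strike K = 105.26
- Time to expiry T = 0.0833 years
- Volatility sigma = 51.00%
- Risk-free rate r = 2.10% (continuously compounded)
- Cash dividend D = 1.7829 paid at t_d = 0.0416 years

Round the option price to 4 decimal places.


Answer: Price = 5.2215

Derivation:
PV(D) = D * exp(-r * t_d) = 1.7829 * 0.99912678 = 1.78134314
S_0' = S_0 - PV(D) = 104.9900 - 1.78134314 = 103.20865686
d1 = (ln(S_0'/K) + (r + sigma^2/2)*T) / (sigma*sqrt(T)) = -0.04822370
d2 = d1 - sigma*sqrt(T) = -0.19541857
exp(-rT) = 0.99825223
N(d1) = 0.48076898; N(d2) = 0.42253264
C = S_0' * N(d1) - K * exp(-rT) * N(d2) = 103.20865686 * 0.48076898 - 105.2600 * 0.99825223 * 0.42253264 = 5.2215


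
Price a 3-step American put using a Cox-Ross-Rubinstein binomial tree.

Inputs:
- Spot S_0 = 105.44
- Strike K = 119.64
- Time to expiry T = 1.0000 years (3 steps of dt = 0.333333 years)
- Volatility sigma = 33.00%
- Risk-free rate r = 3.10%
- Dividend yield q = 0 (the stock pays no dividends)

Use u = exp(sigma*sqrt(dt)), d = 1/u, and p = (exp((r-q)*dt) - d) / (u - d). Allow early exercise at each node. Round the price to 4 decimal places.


dt = T/N = 0.333333
u = exp(sigma*sqrt(dt)) = 1.209885; d = 1/u = 0.826525
p = (exp((r-q)*dt) - d) / (u - d) = 0.479607
Discount per step: exp(-r*dt) = 0.989720
Stock lattice S(k, i) with i counting down-moves:
  k=0: S(0,0) = 105.4400
  k=1: S(1,0) = 127.5703; S(1,1) = 87.1488
  k=2: S(2,0) = 154.3454; S(2,1) = 105.4400; S(2,2) = 72.0306
  k=3: S(3,0) = 186.7403; S(3,1) = 127.5703; S(3,2) = 87.1488; S(3,3) = 59.5351
Terminal payoffs V(N, i) = max(K - S_T, 0):
  V(3,0) = 0.000000; V(3,1) = 0.000000; V(3,2) = 32.491245; V(3,3) = 60.104945
Backward induction: V(k, i) = exp(-r*dt) * [p * V(k+1, i) + (1-p) * V(k+1, i+1)]; then take max(V_cont, immediate exercise) for American.
  V(2,0) = exp(-r*dt) * [p*0.000000 + (1-p)*0.000000] = 0.000000; exercise = 0.000000; V(2,0) = max -> 0.000000
  V(2,1) = exp(-r*dt) * [p*0.000000 + (1-p)*32.491245] = 16.734414; exercise = 14.200000; V(2,1) = max -> 16.734414
  V(2,2) = exp(-r*dt) * [p*32.491245 + (1-p)*60.104945] = 46.379495; exercise = 47.609410; V(2,2) = max -> 47.609410
  V(1,0) = exp(-r*dt) * [p*0.000000 + (1-p)*16.734414] = 8.618956; exercise = 0.000000; V(1,0) = max -> 8.618956
  V(1,1) = exp(-r*dt) * [p*16.734414 + (1-p)*47.609410] = 32.464357; exercise = 32.491245; V(1,1) = max -> 32.491245
  V(0,0) = exp(-r*dt) * [p*8.618956 + (1-p)*32.491245] = 20.825626; exercise = 14.200000; V(0,0) = max -> 20.825626

Answer: Price = V(0,0) = 20.8256


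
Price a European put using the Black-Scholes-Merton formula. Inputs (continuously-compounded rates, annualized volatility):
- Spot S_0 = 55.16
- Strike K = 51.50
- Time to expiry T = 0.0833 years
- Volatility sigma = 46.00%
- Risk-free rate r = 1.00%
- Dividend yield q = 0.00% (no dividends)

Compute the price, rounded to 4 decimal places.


d1 = (ln(S/K) + (r - q + 0.5*sigma^2) * T) / (sigma * sqrt(T)) = 0.58978627
d2 = d1 - sigma * sqrt(T) = 0.45702227
exp(-rT) = 0.99916735; exp(-qT) = 1.00000000
P = K * exp(-rT) * N(-d2) - S_0 * exp(-qT) * N(-d1)
N(-d1) = 0.27766697; N(-d2) = 0.32382752
P = 51.5000 * 0.99916735 * 0.32382752 - 55.1600 * 1.00000000 * 0.27766697 = 1.3471

Answer: Price = 1.3471


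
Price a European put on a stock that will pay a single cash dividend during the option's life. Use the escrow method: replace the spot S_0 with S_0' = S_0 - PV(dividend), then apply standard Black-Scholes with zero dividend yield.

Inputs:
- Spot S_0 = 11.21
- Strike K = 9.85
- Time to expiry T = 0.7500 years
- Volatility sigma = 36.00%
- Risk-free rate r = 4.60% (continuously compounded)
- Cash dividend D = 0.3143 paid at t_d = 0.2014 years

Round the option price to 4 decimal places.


PV(D) = D * exp(-r * t_d) = 0.3143 * 0.99077838 = 0.31140165
S_0' = S_0 - PV(D) = 11.2100 - 0.31140165 = 10.89859835
d1 = (ln(S_0'/K) + (r + sigma^2/2)*T) / (sigma*sqrt(T)) = 0.59102300
d2 = d1 - sigma*sqrt(T) = 0.27925385
exp(-rT) = 0.96608834
N(-d1) = 0.27725251; N(-d2) = 0.39002501
P = K * exp(-rT) * N(-d2) - S_0' * N(-d1) = 9.8500 * 0.96608834 * 0.39002501 - 10.89859835 * 0.27725251 = 0.6898

Answer: Price = 0.6898


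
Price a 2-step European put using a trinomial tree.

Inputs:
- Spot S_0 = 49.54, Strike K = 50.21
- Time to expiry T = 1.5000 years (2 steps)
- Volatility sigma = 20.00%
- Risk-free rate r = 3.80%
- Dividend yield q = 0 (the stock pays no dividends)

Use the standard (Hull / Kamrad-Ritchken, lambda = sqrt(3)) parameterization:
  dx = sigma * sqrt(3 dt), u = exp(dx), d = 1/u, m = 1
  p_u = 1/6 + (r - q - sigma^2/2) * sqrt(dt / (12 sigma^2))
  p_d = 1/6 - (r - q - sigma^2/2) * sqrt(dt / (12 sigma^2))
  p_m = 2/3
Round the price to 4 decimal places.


Answer: Price = V(0,0) = 3.2208

Derivation:
dt = T/N = 0.750000; dx = sigma*sqrt(3*dt) = 0.300000
u = exp(dx) = 1.349859; d = 1/u = 0.740818
p_u = 0.189167, p_m = 0.666667, p_d = 0.144167
Discount per step: exp(-r*dt) = 0.971902
Stock lattice S(k, j) with j the centered position index:
  k=0: S(0,+0) = 49.5400
  k=1: S(1,-1) = 36.7001; S(1,+0) = 49.5400; S(1,+1) = 66.8720
  k=2: S(2,-2) = 27.1881; S(2,-1) = 36.7001; S(2,+0) = 49.5400; S(2,+1) = 66.8720; S(2,+2) = 90.2678
Terminal payoffs V(N, j) = max(K - S_T, 0):
  V(2,-2) = 23.021872; V(2,-1) = 13.509865; V(2,+0) = 0.670000; V(2,+1) = 0.000000; V(2,+2) = 0.000000
Backward induction: V(k, j) = exp(-r*dt) * [p_u * V(k+1, j+1) + p_m * V(k+1, j) + p_d * V(k+1, j-1)]
  V(1,-1) = exp(-r*dt) * [p_u*0.670000 + p_m*13.509865 + p_d*23.021872] = 12.102424
  V(1,+0) = exp(-r*dt) * [p_u*0.000000 + p_m*0.670000 + p_d*13.509865] = 2.327063
  V(1,+1) = exp(-r*dt) * [p_u*0.000000 + p_m*0.000000 + p_d*0.670000] = 0.093878
  V(0,+0) = exp(-r*dt) * [p_u*0.093878 + p_m*2.327063 + p_d*12.102424] = 3.220787


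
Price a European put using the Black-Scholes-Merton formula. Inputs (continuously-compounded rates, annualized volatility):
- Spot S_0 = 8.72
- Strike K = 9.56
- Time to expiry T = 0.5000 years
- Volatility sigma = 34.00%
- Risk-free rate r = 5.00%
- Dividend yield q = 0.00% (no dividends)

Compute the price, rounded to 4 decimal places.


d1 = (ln(S/K) + (r - q + 0.5*sigma^2) * T) / (sigma * sqrt(T)) = -0.15834404
d2 = d1 - sigma * sqrt(T) = -0.39876035
exp(-rT) = 0.97530991; exp(-qT) = 1.00000000
P = K * exp(-rT) * N(-d2) - S_0 * exp(-qT) * N(-d1)
N(-d1) = 0.56290715; N(-d2) = 0.65496510
P = 9.5600 * 0.97530991 * 0.65496510 - 8.7200 * 1.00000000 * 0.56290715 = 1.1983

Answer: Price = 1.1983


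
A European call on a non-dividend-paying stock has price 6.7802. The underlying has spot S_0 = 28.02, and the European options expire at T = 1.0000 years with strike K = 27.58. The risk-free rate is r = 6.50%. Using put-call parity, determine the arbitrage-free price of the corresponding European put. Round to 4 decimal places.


Put-call parity: C - P = S_0 * exp(-qT) - K * exp(-rT).
S_0 * exp(-qT) = 28.0200 * 1.00000000 = 28.02000000
K * exp(-rT) = 27.5800 * 0.93706746 = 25.84432064
P = C - S*exp(-qT) + K*exp(-rT)
P = 6.7802 - 28.02000000 + 25.84432064 = 4.6045

Answer: Put price = 4.6045


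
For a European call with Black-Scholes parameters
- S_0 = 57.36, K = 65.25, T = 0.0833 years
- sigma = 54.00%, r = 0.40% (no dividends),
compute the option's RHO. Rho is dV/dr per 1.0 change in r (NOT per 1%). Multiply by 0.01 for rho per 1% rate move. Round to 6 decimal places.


d1 = -0.7468590060; d2 = -0.9027123986
phi(d1) = 0.3018461826; exp(-qT) = 1.0000000000; exp(-rT) = 0.9996668555
N(d2) = 0.1833392772
Rho = K*T*exp(-rT)*N(d2) = 65.2500 * 0.0833 * 0.9996668555 * 0.1833392772 = 0.996177

Answer: Rho = 0.996177


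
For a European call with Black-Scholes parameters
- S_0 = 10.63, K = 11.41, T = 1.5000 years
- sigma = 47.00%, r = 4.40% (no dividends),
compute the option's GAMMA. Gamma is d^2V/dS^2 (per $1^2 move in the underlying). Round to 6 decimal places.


d1 = 0.2794590335; d2 = -0.2961710561
phi(d1) = 0.3836643455; exp(-qT) = 1.0000000000; exp(-rT) = 0.9361308643
Gamma = exp(-qT) * phi(d1) / (S * sigma * sqrt(T)) = 1.0000000000 * 0.3836643455 / (10.6300 * 0.4700 * 1.2247448714) = 0.062701

Answer: Gamma = 0.062701


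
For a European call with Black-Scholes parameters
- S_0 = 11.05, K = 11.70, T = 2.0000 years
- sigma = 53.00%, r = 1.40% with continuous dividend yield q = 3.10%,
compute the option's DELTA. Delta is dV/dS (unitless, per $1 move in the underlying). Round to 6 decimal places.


Answer: Delta = 0.563857

Derivation:
d1 = 0.2531463439; d2 = -0.4963868442
phi(d1) = 0.3863621763; exp(-qT) = 0.9398828868; exp(-rT) = 0.9723883668
N(d1) = 0.5999224362
Delta = exp(-qT) * N(d1) = 0.9398828868 * 0.5999224362 = 0.563857


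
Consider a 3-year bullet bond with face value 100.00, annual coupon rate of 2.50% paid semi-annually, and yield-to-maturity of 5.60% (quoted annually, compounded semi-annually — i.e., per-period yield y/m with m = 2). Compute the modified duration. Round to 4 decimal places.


Answer: Modified duration = 2.8248

Derivation:
Coupon per period c = face * coupon_rate / m = 1.250000
Periods per year m = 2; per-period yield y/m = 0.028000
Number of cashflows N = 6
Cashflows (t years, CF_t, discount factor 1/(1+y/m)^(m*t), PV):
  t = 0.5000: CF_t = 1.250000, DF = 0.972763, PV = 1.215953
  t = 1.0000: CF_t = 1.250000, DF = 0.946267, PV = 1.182834
  t = 1.5000: CF_t = 1.250000, DF = 0.920493, PV = 1.150617
  t = 2.0000: CF_t = 1.250000, DF = 0.895422, PV = 1.119277
  t = 2.5000: CF_t = 1.250000, DF = 0.871033, PV = 1.088791
  t = 3.0000: CF_t = 101.250000, DF = 0.847308, PV = 85.789936
Price P = sum_t PV_t = 91.547408
First compute Macaulay numerator sum_t t * PV_t:
  t * PV_t at t = 0.5000: 0.607977
  t * PV_t at t = 1.0000: 1.182834
  t * PV_t at t = 1.5000: 1.725925
  t * PV_t at t = 2.0000: 2.238554
  t * PV_t at t = 2.5000: 2.721977
  t * PV_t at t = 3.0000: 257.369808
Macaulay duration D = 265.847075 / 91.547408 = 2.903928
Modified duration = D / (1 + y/m) = 2.903928 / (1 + 0.028000) = 2.824833
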